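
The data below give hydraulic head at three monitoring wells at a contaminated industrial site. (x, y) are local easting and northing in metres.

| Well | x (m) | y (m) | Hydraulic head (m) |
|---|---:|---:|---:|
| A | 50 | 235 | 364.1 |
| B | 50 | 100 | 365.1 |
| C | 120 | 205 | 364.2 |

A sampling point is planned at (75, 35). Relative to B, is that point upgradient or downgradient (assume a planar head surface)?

upgradient

Differences from A: to B (Δx, Δy, Δh) = (0, -135, +1.0); to C = (70, -30, +0.1).
Solve a·Δx + b·Δy = Δh: det = 0·(-30) − 70·(-135) = 9450.
∂h/∂x = [(+1.0)·(-30) − (+0.1)·(-135)] / 9450 = -0.001746
∂h/∂y = [0·(+0.1) − 70·(+1.0)] / 9450 = -0.007407
Head at (75, 35) = 364.1 + (-0.001746)·(25) + (-0.007407)·(-200) = 365.54 m.
That is higher than the 365.1 m at B, so the point is upgradient.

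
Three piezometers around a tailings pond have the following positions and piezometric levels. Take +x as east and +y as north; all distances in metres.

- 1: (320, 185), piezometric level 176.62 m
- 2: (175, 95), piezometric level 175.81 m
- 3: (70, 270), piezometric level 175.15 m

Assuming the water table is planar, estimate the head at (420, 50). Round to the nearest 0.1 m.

Differences from 1: to 2 (Δx, Δy, Δh) = (-145, -90, -0.81); to 3 = (-250, 85, -1.47).
Solve a·Δx + b·Δy = Δh: det = (-145)·85 − (-250)·(-90) = -34825.
∂h/∂x = [(-0.81)·85 − (-1.47)·(-90)] / -34825 = +0.005776
∂h/∂y = [(-145)·(-1.47) − (-250)·(-0.81)] / -34825 = -0.0003058
h(420, 50) = 176.62 + (+0.005776)·(100) + (-0.0003058)·(-135) = 176.62 +0.578 +0.041 = 177.239 m.

177.2 m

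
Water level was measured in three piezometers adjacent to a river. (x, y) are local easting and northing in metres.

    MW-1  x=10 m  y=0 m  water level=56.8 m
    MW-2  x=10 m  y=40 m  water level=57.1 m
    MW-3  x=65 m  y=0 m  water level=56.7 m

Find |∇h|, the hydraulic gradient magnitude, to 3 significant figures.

With h = a·x + b·y + c and MW-1 as origin, the differences give:
  0·a + 40·b = +0.3
  55·a + 0·b = -0.1
Eliminate b (×0 and ×40, subtract): -2200·a = 4.00 → a = ∂h/∂x = -0.001818
Back-substitute: b = ∂h/∂y = +0.007500.
|∇h| = √(-0.001818² + 0.007500²) = 0.007717

0.00772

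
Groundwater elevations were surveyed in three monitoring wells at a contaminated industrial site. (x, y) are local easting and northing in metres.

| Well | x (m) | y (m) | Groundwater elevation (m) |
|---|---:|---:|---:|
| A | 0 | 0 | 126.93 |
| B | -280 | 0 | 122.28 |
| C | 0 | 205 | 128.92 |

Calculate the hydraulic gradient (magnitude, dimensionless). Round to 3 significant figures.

0.0192

∂h/∂x = (122.28 − 126.93) / (-280 − 0) = +0.01661
∂h/∂y = (128.92 − 126.93) / (205 − 0) = +0.009707
|∇h| = √(0.01661² + 0.009707²) = 0.01924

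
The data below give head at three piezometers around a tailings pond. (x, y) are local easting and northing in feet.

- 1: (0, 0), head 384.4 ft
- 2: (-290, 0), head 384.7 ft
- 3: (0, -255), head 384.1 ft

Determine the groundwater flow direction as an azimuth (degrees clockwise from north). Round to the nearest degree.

∂h/∂x = (384.7 − 384.4) / (-290 − 0) = -0.001034
∂h/∂y = (384.1 − 384.4) / (-255 − 0) = +0.001176
Flow direction (−∇h) has components (+0.001034 E, -0.001176 N).
Azimuth = atan2(E, N) = atan2(+0.001034, -0.001176) = 138.7° ≈ 139°.

139°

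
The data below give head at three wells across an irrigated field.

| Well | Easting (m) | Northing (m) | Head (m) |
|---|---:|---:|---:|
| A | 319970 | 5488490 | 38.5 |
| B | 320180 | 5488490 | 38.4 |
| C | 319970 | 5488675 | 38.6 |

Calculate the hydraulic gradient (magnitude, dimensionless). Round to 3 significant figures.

0.000720

∂h/∂x = (38.4 − 38.5) / (320180 − 319970) = -0.0004762
∂h/∂y = (38.6 − 38.5) / (5488675 − 5488490) = +0.0005405
|∇h| = √(-0.0004762² + 0.0005405²) = 0.0007204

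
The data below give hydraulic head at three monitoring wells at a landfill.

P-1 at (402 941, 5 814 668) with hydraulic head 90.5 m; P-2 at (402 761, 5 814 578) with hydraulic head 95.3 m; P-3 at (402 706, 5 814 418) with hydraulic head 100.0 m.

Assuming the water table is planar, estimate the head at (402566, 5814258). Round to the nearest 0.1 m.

105.9 m

With h = a·x + b·y + c and P-1 as origin, the differences give:
  (-180)·a + (-90)·b = +4.8
  (-235)·a + (-250)·b = +9.5
Eliminate b (×(-250) and ×(-90), subtract): 23850·a = -345.00 → a = ∂h/∂x = -0.01447
Back-substitute: b = ∂h/∂y = -0.02440.
h(402566, 5814258) = 90.5 + (-0.01447)·(-375) + (-0.02440)·(-410) = 90.5 +5.425 +10.005 = 105.930 m.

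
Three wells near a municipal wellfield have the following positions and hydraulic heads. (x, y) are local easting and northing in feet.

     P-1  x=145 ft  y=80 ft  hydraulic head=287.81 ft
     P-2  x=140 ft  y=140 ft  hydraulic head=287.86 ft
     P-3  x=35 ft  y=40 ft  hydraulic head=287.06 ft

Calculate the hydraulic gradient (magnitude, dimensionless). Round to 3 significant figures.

Three-point gradient (reference P-1): Δ to P-2 = (-5, 60, +0.05), Δ to P-3 = (-110, -40, -0.75).
∂h/∂x = +0.006324, ∂h/∂y = +0.001360 (det = 6800).
|∇h| = √(0.006324² + 0.001360²) = 0.006469

0.00647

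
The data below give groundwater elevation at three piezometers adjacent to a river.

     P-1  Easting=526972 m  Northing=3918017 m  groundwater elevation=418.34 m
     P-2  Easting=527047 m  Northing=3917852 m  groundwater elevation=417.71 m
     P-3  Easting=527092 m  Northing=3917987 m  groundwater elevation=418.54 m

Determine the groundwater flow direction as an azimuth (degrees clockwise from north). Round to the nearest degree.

Taking P-1 as reference: P-2−P-1 = (75, -165, -0.63); P-3−P-1 = (120, -30, +0.20).
Solve a·Δx + b·Δy = Δh: det = 75·(-30) − 120·(-165) = 17550.
∂h/∂x = [(-0.63)·(-30) − (+0.20)·(-165)] / 17550 = +0.002957
∂h/∂y = [75·(+0.20) − 120·(-0.63)] / 17550 = +0.005162
Flow direction (−∇h) has components (-0.002957 E, -0.005162 N).
Azimuth = atan2(E, N) = atan2(-0.002957, -0.005162) = 209.8° ≈ 210°.

210°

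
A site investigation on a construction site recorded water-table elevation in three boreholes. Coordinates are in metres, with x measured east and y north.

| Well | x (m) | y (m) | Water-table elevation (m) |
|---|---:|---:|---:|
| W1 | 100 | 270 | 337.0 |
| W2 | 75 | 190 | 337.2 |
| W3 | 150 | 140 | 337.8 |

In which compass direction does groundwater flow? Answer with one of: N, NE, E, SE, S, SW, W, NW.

NW

Differences from W1: to W2 (Δx, Δy, Δh) = (-25, -80, +0.2); to W3 = (50, -130, +0.8).
Solve a·Δx + b·Δy = Δh: det = (-25)·(-130) − 50·(-80) = 7250.
∂h/∂x = [(+0.2)·(-130) − (+0.8)·(-80)] / 7250 = +0.005241
∂h/∂y = [(-25)·(+0.8) − 50·(+0.2)] / 7250 = -0.004138
Flow = −∇h = (-0.005241 east, +0.004138 north), which points northwest.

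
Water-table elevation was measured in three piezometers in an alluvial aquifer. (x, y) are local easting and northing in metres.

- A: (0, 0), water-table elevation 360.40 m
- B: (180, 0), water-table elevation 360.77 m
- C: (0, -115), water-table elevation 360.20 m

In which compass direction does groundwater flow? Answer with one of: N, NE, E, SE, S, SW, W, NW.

SW

∂h/∂x = (360.77 − 360.40) / (180 − 0) = +0.002056
∂h/∂y = (360.20 − 360.40) / (-115 − 0) = +0.001739
Flow = −∇h = (-0.002056 east, -0.001739 north), which points southwest.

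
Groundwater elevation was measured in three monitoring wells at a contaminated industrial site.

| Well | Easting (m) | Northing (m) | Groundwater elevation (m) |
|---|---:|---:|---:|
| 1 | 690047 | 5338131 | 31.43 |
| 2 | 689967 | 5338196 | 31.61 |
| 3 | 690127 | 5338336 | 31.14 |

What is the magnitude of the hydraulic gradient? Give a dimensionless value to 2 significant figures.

0.0026

Three-point gradient (reference 1): Δ to 2 = (-80, 65, +0.18), Δ to 3 = (80, 205, -0.29).
∂h/∂x = -0.002581, ∂h/∂y = -0.0004074 (det = -21600).
|∇h| = √(-0.002581² + -0.0004074²) = 0.002613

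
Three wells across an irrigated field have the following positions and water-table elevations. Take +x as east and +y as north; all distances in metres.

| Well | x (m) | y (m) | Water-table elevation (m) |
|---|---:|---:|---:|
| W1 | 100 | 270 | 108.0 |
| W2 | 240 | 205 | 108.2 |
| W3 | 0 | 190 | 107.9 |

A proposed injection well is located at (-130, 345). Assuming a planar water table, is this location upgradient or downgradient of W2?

With h = a·x + b·y + c and W1 as origin, the differences give:
  140·a + (-65)·b = +0.2
  (-100)·a + (-80)·b = -0.1
Eliminate b (×(-80) and ×(-65), subtract): -17700·a = -22.50 → a = ∂h/∂x = +0.001271
Back-substitute: b = ∂h/∂y = -0.0003390.
Head at (-130, 345) = 108.0 + (+0.001271)·(-230) + (-0.0003390)·(75) = 107.68 m.
That is lower than the 108.2 m at W2, so the point is downgradient.

downgradient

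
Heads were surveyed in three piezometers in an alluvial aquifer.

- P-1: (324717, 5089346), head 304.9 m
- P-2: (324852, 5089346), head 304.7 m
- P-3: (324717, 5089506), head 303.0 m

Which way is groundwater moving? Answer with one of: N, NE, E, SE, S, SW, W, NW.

∂h/∂x = (304.7 − 304.9) / (324852 − 324717) = -0.001481
∂h/∂y = (303.0 − 304.9) / (5089506 − 5089346) = -0.01187
Flow = −∇h = (+0.001481 east, +0.01187 north), which points north.

N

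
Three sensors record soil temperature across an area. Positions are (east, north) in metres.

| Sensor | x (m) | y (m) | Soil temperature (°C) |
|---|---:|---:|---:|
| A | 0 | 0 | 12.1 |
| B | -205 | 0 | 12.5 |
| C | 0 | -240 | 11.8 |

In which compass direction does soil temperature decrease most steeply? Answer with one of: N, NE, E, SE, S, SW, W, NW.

∂T/∂x = (12.5 − 12.1) / (-205 − 0) = -0.001951
∂T/∂y = (11.8 − 12.1) / (-240 − 0) = +0.001250
Steepest decrease is along −∇f = (+0.001951 E, -0.001250 N) → southeast.

SE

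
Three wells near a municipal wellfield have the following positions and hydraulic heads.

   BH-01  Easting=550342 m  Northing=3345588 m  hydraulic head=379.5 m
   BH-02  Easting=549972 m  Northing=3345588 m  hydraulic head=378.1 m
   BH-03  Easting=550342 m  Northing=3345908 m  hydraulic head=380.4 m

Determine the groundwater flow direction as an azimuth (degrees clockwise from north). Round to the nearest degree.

∂h/∂x = (378.1 − 379.5) / (549972 − 550342) = +0.003784
∂h/∂y = (380.4 − 379.5) / (3345908 − 3345588) = +0.002812
Flow direction (−∇h) has components (-0.003784 E, -0.002812 N).
Azimuth = atan2(E, N) = atan2(-0.003784, -0.002812) = 233.4° ≈ 233°.

233°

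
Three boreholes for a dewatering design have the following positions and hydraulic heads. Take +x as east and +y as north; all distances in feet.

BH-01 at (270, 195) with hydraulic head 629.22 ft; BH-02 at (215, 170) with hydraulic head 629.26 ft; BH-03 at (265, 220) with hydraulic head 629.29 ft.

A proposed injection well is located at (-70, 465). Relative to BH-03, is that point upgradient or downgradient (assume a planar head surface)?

upgradient

Taking BH-01 as reference: BH-02−BH-01 = (-55, -25, +0.04); BH-03−BH-01 = (-5, 25, +0.07).
Solve a·Δx + b·Δy = Δh: det = (-55)·25 − (-5)·(-25) = -1500.
∂h/∂x = [(+0.04)·25 − (+0.07)·(-25)] / -1500 = -0.001833
∂h/∂y = [(-55)·(+0.07) − (-5)·(+0.04)] / -1500 = +0.002433
Head at (-70, 465) = 629.22 + (-0.001833)·(-340) + (+0.002433)·(270) = 630.50 ft.
That is higher than the 629.29 ft at BH-03, so the point is upgradient.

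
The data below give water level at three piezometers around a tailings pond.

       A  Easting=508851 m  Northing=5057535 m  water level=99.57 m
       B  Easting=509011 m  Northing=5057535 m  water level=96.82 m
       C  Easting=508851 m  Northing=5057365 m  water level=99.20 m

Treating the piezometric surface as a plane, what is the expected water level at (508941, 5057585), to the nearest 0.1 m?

∂h/∂x = (96.82 − 99.57) / (509011 − 508851) = -0.01719
∂h/∂y = (99.20 − 99.57) / (5057365 − 5057535) = +0.002176
h(508941, 5057585) = 99.57 + (-0.01719)·(90) + (+0.002176)·(50) = 99.57 -1.547 +0.109 = 98.132 m.

98.1 m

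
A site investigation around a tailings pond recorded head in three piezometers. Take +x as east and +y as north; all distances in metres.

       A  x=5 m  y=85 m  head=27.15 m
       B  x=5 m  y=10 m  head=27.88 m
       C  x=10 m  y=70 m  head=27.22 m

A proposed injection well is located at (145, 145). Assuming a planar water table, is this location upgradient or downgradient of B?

Taking A as reference: B−A = (0, -75, +0.73); C−A = (5, -15, +0.07).
Determinant of the coordinate differences = 0·(-15) − 5·(-75) = 375.
∂h/∂x = [(+0.73)·(-15) − (+0.07)·(-75)] / 375 = -0.01520
∂h/∂y = [0·(+0.07) − 5·(+0.73)] / 375 = -0.009733
Head at (145, 145) = 27.15 + (-0.01520)·(140) + (-0.009733)·(60) = 24.44 m.
That is lower than the 27.88 m at B, so the point is downgradient.

downgradient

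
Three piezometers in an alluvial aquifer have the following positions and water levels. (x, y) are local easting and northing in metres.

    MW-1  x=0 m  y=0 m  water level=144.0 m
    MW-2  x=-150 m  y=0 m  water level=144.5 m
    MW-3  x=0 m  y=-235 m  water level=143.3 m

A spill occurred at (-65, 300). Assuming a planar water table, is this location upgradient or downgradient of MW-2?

upgradient

∂h/∂x = (144.5 − 144.0) / (-150 − 0) = -0.003333
∂h/∂y = (143.3 − 144.0) / (-235 − 0) = +0.002979
Head at (-65, 300) = 144.0 + (-0.003333)·(-65) + (+0.002979)·(300) = 145.11 m.
That is higher than the 144.5 m at MW-2, so the point is upgradient.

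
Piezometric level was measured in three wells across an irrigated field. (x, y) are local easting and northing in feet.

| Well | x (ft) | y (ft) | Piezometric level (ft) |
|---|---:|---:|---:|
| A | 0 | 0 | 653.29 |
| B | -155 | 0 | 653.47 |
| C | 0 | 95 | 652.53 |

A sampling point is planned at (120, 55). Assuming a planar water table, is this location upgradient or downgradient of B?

downgradient

∂h/∂x = (653.47 − 653.29) / (-155 − 0) = -0.001161
∂h/∂y = (652.53 − 653.29) / (95 − 0) = -0.008000
Head at (120, 55) = 653.29 + (-0.001161)·(120) + (-0.008000)·(55) = 652.71 ft.
That is lower than the 653.47 ft at B, so the point is downgradient.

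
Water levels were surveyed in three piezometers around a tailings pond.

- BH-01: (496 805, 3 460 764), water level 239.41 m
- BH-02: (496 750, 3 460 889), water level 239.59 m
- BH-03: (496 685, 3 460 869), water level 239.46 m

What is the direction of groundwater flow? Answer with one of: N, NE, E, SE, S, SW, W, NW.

SW

Differences from BH-01: to BH-02 (Δx, Δy, Δh) = (-55, 125, +0.18); to BH-03 = (-120, 105, +0.05).
Solve a·Δx + b·Δy = Δh: det = (-55)·105 − (-120)·125 = 9225.
∂h/∂x = [(+0.18)·105 − (+0.05)·125] / 9225 = +0.001371
∂h/∂y = [(-55)·(+0.05) − (-120)·(+0.18)] / 9225 = +0.002043
Flow = −∇h = (-0.001371 east, -0.002043 north), which points southwest.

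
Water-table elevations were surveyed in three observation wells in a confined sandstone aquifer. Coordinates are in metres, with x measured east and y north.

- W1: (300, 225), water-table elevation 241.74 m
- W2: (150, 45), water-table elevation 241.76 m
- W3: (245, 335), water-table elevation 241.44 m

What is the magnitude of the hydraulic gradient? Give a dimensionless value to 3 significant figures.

Taking W1 as reference: W2−W1 = (-150, -180, +0.02); W3−W1 = (-55, 110, -0.30).
Solve a·Δx + b·Δy = Δh: det = (-150)·110 − (-55)·(-180) = -26400.
∂h/∂x = [(+0.02)·110 − (-0.30)·(-180)] / -26400 = +0.001962
∂h/∂y = [(-150)·(-0.30) − (-55)·(+0.02)] / -26400 = -0.001746
|∇h| = √(0.001962² + -0.001746²) = 0.002626

0.00263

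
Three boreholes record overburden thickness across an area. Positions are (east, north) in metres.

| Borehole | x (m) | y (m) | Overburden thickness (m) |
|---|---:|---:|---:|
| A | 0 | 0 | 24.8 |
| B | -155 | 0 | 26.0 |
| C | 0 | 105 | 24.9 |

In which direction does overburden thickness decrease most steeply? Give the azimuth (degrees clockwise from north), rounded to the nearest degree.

∂d/∂x = (26.0 − 24.8) / (-155 − 0) = -0.007742
∂d/∂y = (24.9 − 24.8) / (105 − 0) = +0.0009524
Steepest decrease is along −∇f: components (+0.007742 E, -0.0009524 N).
Azimuth = atan2(+0.007742, -0.0009524) = 97.0° ≈ 097°.

097°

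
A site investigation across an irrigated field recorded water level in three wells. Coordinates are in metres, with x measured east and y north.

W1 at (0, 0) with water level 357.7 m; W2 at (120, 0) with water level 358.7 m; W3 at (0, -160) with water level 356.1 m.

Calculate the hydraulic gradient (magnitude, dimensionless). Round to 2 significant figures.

0.013

∂h/∂x = (358.7 − 357.7) / (120 − 0) = +0.008333
∂h/∂y = (356.1 − 357.7) / (-160 − 0) = +0.010000
|∇h| = √(0.008333² + 0.010000²) = 0.01302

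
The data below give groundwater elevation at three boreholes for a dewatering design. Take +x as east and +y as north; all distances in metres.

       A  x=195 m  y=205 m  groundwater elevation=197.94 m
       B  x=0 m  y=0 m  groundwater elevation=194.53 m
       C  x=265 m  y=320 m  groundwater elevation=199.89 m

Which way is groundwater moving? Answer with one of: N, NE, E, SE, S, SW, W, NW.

Differences from A: to B (Δx, Δy, Δh) = (-195, -205, -3.41); to C = (70, 115, +1.95).
Solve a·Δx + b·Δy = Δh: det = (-195)·115 − 70·(-205) = -8075.
∂h/∂x = [(-3.41)·115 − (+1.95)·(-205)] / -8075 = -0.0009412
∂h/∂y = [(-195)·(+1.95) − 70·(-3.41)] / -8075 = +0.01753
Flow = −∇h = (+0.0009412 east, -0.01753 north), which points south.

S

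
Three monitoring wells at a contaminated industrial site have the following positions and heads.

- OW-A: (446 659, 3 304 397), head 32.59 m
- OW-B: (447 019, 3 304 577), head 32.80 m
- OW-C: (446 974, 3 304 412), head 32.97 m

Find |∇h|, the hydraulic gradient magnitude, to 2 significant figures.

0.0019

Taking OW-A as reference: OW-B−OW-A = (360, 180, +0.21); OW-C−OW-A = (315, 15, +0.38).
Determinant of the coordinate differences = 360·15 − 315·180 = -51300.
∂h/∂x = [(+0.21)·15 − (+0.38)·180] / -51300 = +0.001272
∂h/∂y = [360·(+0.38) − 315·(+0.21)] / -51300 = -0.001377
|∇h| = √(0.001272² + -0.001377²) = 0.001875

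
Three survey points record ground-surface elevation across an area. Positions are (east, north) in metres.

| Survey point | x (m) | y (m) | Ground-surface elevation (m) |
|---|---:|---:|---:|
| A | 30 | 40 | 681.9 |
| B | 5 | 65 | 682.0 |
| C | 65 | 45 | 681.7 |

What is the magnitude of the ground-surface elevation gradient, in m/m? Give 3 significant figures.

0.00570 m/m

Taking A as reference: B−A = (-25, 25, +0.1); C−A = (35, 5, -0.2).
Determinant of the coordinate differences = (-25)·5 − 35·25 = -1000.
∂z/∂x = [(+0.1)·5 − (-0.2)·25] / -1000 = -0.005500
∂z/∂y = [(-25)·(-0.2) − 35·(+0.1)] / -1000 = -0.001500
|∇f| = √(-0.005500² + -0.001500²) = 0.005701 m/m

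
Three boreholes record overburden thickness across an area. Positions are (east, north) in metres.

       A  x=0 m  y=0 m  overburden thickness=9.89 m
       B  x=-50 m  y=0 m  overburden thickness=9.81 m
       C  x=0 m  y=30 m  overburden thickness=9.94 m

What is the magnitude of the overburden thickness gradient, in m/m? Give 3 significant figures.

∂d/∂x = (9.81 − 9.89) / (-50 − 0) = +0.001600
∂d/∂y = (9.94 − 9.89) / (30 − 0) = +0.001667
|∇f| = √(0.001600² + 0.001667²) = 0.002311 m/m

0.00231 m/m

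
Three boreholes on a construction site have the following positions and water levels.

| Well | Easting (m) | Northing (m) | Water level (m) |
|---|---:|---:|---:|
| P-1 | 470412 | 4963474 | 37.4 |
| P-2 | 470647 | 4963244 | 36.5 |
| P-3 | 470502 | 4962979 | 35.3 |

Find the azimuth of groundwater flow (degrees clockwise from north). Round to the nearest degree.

185°

With h = a·x + b·y + c and P-1 as origin, the differences give:
  235·a + (-230)·b = -0.9
  90·a + (-495)·b = -2.1
Eliminate b (×(-495) and ×(-230), subtract): -95625·a = -37.50 → a = ∂h/∂x = +0.0003922
Back-substitute: b = ∂h/∂y = +0.004314.
Flow direction (−∇h) has components (-0.0003922 E, -0.004314 N).
Azimuth = atan2(E, N) = atan2(-0.0003922, -0.004314) = 185.2° ≈ 185°.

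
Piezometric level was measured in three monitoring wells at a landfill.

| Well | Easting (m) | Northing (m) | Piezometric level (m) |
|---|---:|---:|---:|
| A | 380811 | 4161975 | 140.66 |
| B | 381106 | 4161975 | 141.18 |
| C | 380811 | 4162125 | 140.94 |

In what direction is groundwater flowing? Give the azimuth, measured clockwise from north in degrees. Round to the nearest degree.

∂h/∂x = (141.18 − 140.66) / (381106 − 380811) = +0.001763
∂h/∂y = (140.94 − 140.66) / (4162125 − 4161975) = +0.001867
Flow direction (−∇h) has components (-0.001763 E, -0.001867 N).
Azimuth = atan2(E, N) = atan2(-0.001763, -0.001867) = 223.4° ≈ 223°.

223°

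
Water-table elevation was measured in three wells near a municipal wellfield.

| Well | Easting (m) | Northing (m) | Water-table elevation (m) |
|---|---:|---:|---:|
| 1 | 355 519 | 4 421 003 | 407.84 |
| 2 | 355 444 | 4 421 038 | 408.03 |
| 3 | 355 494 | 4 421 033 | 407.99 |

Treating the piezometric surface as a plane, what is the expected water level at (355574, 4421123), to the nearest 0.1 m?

408.4 m

Taking 1 as reference: 2−1 = (-75, 35, +0.19); 3−1 = (-25, 30, +0.15).
Solve a·Δx + b·Δy = Δh: det = (-75)·30 − (-25)·35 = -1375.
∂h/∂x = [(+0.19)·30 − (+0.15)·35] / -1375 = -0.0003273
∂h/∂y = [(-75)·(+0.15) − (-25)·(+0.19)] / -1375 = +0.004727
h(355574, 4421123) = 407.84 + (-0.0003273)·(55) + (+0.004727)·(120) = 407.84 -0.018 +0.567 = 408.389 m.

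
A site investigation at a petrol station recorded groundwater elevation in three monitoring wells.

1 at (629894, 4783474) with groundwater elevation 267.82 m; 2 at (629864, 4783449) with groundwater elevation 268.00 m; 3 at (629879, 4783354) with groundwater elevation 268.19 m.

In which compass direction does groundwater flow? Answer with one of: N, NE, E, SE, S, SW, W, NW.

With h = a·x + b·y + c and 1 as origin, the differences give:
  (-30)·a + (-25)·b = +0.18
  (-15)·a + (-120)·b = +0.37
Eliminate b (×(-120) and ×(-25), subtract): 3225·a = -12.350 → a = ∂h/∂x = -0.003829
Back-substitute: b = ∂h/∂y = -0.002605.
Flow = −∇h = (+0.003829 east, +0.002605 north), which points northeast.

NE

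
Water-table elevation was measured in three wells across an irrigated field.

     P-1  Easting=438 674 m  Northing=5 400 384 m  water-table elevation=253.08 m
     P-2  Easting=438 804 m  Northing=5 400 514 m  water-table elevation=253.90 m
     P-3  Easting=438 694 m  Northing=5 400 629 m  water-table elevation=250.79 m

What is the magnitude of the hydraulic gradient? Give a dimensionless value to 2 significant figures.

Three-point gradient (reference P-1): Δ to P-2 = (130, 130, +0.82), Δ to P-3 = (20, 245, -2.29).
∂h/∂x = +0.01705, ∂h/∂y = -0.01074 (det = 29250).
|∇h| = √(0.01705² + -0.01074²) = 0.02015

0.020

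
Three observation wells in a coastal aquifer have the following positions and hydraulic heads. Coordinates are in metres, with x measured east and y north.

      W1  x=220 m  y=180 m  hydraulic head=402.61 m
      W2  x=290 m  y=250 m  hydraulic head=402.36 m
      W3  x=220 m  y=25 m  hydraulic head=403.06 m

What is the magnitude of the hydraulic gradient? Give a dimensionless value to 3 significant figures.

Three-point gradient (reference W1): Δ to W2 = (70, 70, -0.25), Δ to W3 = (0, -155, +0.45).
∂h/∂x = -0.0006682, ∂h/∂y = -0.002903 (det = -10850).
|∇h| = √(-0.0006682² + -0.002903²) = 0.002979

0.00298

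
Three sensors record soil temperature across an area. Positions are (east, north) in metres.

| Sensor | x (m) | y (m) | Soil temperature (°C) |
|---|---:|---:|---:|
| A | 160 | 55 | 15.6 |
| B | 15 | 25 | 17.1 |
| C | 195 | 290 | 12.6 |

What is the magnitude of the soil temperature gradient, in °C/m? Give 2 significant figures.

0.014 °C/m

Differences from A: to B (Δx, Δy, Δh) = (-145, -30, +1.5); to C = (35, 235, -3.0).
Solve a·Δx + b·Δy = ΔT: det = (-145)·235 − 35·(-30) = -33025.
∂T/∂x = [(+1.5)·235 − (-3.0)·(-30)] / -33025 = -0.007949
∂T/∂y = [(-145)·(-3.0) − 35·(+1.5)] / -33025 = -0.01158
|∇f| = √(-0.007949² + -0.01158²) = 0.01405 °C/m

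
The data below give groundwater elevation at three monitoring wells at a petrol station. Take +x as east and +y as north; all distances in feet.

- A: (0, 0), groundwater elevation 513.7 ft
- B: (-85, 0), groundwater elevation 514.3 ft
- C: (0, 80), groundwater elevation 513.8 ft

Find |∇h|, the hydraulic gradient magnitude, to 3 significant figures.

∂h/∂x = (514.3 − 513.7) / (-85 − 0) = -0.007059
∂h/∂y = (513.8 − 513.7) / (80 − 0) = +0.001250
|∇h| = √(-0.007059² + 0.001250²) = 0.007169

0.00717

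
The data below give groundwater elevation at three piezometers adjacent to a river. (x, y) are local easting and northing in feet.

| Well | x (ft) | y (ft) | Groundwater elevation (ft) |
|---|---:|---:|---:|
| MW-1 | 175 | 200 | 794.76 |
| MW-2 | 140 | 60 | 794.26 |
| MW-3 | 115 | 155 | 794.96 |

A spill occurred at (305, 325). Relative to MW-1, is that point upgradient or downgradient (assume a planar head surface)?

downgradient

Taking MW-1 as reference: MW-2−MW-1 = (-35, -140, -0.50); MW-3−MW-1 = (-60, -45, +0.20).
Solve a·Δx + b·Δy = Δh: det = (-35)·(-45) − (-60)·(-140) = -6825.
∂h/∂x = [(-0.50)·(-45) − (+0.20)·(-140)] / -6825 = -0.007399
∂h/∂y = [(-35)·(+0.20) − (-60)·(-0.50)] / -6825 = +0.005421
Head at (305, 325) = 794.76 + (-0.007399)·(130) + (+0.005421)·(125) = 794.48 ft.
That is lower than the 794.76 ft at MW-1, so the point is downgradient.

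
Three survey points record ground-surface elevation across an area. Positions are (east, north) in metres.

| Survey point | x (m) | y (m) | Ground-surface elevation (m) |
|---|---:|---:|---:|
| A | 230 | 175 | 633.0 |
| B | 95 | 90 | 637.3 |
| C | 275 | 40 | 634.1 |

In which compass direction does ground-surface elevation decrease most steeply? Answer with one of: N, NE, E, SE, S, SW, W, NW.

Taking A as reference: B−A = (-135, -85, +4.3); C−A = (45, -135, +1.1).
Determinant of the coordinate differences = (-135)·(-135) − 45·(-85) = 22050.
∂z/∂x = [(+4.3)·(-135) − (+1.1)·(-85)] / 22050 = -0.02209
∂z/∂y = [(-135)·(+1.1) − 45·(+4.3)] / 22050 = -0.01551
Steepest decrease is along −∇f = (+0.02209 E, +0.01551 N) → northeast.

NE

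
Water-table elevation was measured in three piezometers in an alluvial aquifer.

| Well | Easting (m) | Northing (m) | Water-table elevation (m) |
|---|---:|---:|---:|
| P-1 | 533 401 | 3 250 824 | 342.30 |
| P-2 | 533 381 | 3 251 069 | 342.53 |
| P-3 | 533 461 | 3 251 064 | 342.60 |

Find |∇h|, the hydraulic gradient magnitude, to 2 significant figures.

0.0014

With h = a·x + b·y + c and P-1 as origin, the differences give:
  (-20)·a + 245·b = +0.23
  60·a + 240·b = +0.30
Eliminate b (×240 and ×245, subtract): -19500·a = -18.300 → a = ∂h/∂x = +0.0009385
Back-substitute: b = ∂h/∂y = +0.001015.
|∇h| = √(0.0009385² + 0.001015²) = 0.001382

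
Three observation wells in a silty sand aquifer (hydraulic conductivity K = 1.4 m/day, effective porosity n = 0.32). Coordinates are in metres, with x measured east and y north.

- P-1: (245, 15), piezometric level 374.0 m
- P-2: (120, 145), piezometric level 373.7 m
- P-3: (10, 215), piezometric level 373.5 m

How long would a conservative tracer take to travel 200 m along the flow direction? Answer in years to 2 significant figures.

Differences from P-1: to P-2 (Δx, Δy, Δh) = (-125, 130, -0.3); to P-3 = (-235, 200, -0.5).
Determinant of the coordinate differences = (-125)·200 − (-235)·130 = 5550.
∂h/∂x = [(-0.3)·200 − (-0.5)·130] / 5550 = +0.0009009
∂h/∂y = [(-125)·(-0.5) − (-235)·(-0.3)] / 5550 = -0.001441
|∇h| = √(0.0009009² + -0.001441²) = 0.001699
Seepage velocity v = K·i/n = 1.4 × 0.001699 / 0.32 = 0.007433 m/day.
t = 200 / 0.007433 = 2.691e+04 days = 73.7 years.

74 years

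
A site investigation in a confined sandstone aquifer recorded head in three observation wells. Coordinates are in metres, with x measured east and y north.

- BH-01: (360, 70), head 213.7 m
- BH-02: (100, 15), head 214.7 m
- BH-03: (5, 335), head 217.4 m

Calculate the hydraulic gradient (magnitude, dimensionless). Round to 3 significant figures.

0.00867

Differences from BH-01: to BH-02 (Δx, Δy, Δh) = (-260, -55, +1.0); to BH-03 = (-355, 265, +3.7).
Solve a·Δx + b·Δy = Δh: det = (-260)·265 − (-355)·(-55) = -88425.
∂h/∂x = [(+1.0)·265 − (+3.7)·(-55)] / -88425 = -0.005298
∂h/∂y = [(-260)·(+3.7) − (-355)·(+1.0)] / -88425 = +0.006865
|∇h| = √(-0.005298² + 0.006865²) = 0.008672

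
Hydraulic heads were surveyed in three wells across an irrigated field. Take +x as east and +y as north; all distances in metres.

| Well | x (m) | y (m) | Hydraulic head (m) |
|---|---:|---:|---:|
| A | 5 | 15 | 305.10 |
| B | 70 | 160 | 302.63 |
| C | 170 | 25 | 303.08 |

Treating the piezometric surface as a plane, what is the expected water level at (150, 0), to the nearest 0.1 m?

303.6 m

Taking A as reference: B−A = (65, 145, -2.47); C−A = (165, 10, -2.02).
Determinant of the coordinate differences = 65·10 − 165·145 = -23275.
∂h/∂x = [(-2.47)·10 − (-2.02)·145] / -23275 = -0.01152
∂h/∂y = [65·(-2.02) − 165·(-2.47)] / -23275 = -0.01187
h(150, 0) = 305.10 + (-0.01152)·(145) + (-0.01187)·(-15) = 305.10 -1.671 +0.178 = 303.607 m.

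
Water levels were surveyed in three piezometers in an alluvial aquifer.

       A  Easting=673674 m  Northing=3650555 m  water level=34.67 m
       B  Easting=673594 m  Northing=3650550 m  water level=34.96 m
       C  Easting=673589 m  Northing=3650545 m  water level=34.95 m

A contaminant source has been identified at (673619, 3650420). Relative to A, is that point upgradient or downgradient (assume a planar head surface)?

downgradient

With h = a·x + b·y + c and A as origin, the differences give:
  (-80)·a + (-5)·b = +0.29
  (-85)·a + (-10)·b = +0.28
Eliminate b (×(-10) and ×(-5), subtract): 375·a = -1.500 → a = ∂h/∂x = -0.004000
Back-substitute: b = ∂h/∂y = +0.006000.
Head at (673619, 3650420) = 34.67 + (-0.004000)·(-55) + (+0.006000)·(-135) = 34.08 m.
That is lower than the 34.67 m at A, so the point is downgradient.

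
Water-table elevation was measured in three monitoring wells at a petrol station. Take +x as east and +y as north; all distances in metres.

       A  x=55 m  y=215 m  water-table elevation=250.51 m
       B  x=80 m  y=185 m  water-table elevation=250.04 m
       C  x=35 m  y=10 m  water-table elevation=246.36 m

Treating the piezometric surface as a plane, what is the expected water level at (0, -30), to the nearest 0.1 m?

245.4 m

Taking A as reference: B−A = (25, -30, -0.47); C−A = (-20, -205, -4.15).
Solve a·Δx + b·Δy = Δh: det = 25·(-205) − (-20)·(-30) = -5725.
∂h/∂x = [(-0.47)·(-205) − (-4.15)·(-30)] / -5725 = +0.004917
∂h/∂y = [25·(-4.15) − (-20)·(-0.47)] / -5725 = +0.01976
h(0, -30) = 250.51 + (+0.004917)·(-55) + (+0.01976)·(-245) = 250.51 -0.270 -4.842 = 245.397 m.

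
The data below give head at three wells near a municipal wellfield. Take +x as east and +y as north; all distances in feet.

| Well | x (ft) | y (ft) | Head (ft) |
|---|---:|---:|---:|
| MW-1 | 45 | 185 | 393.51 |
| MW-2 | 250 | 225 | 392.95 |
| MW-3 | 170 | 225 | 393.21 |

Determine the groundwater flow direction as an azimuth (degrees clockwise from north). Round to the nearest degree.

Differences from MW-1: to MW-2 (Δx, Δy, Δh) = (205, 40, -0.56); to MW-3 = (125, 40, -0.30).
Solve a·Δx + b·Δy = Δh: det = 205·40 − 125·40 = 3200.
∂h/∂x = [(-0.56)·40 − (-0.30)·40] / 3200 = -0.003250
∂h/∂y = [205·(-0.30) − 125·(-0.56)] / 3200 = +0.002656
Flow direction (−∇h) has components (+0.003250 E, -0.002656 N).
Azimuth = atan2(E, N) = atan2(+0.003250, -0.002656) = 129.3° ≈ 129°.

129°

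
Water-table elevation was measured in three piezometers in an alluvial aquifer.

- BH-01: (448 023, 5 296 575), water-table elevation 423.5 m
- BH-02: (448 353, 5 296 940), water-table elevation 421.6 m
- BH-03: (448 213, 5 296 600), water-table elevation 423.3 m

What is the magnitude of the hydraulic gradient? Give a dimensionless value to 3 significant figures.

Taking BH-01 as reference: BH-02−BH-01 = (330, 365, -1.9); BH-03−BH-01 = (190, 25, -0.2).
Determinant of the coordinate differences = 330·25 − 190·365 = -61100.
∂h/∂x = [(-1.9)·25 − (-0.2)·365] / -61100 = -0.0004173
∂h/∂y = [330·(-0.2) − 190·(-1.9)] / -61100 = -0.004828
|∇h| = √(-0.0004173² + -0.004828²) = 0.004846

0.00485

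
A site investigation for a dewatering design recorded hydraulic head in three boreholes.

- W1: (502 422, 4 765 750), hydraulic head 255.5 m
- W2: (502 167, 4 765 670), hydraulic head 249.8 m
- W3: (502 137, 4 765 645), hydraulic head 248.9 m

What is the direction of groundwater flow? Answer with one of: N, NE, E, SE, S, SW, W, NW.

With h = a·x + b·y + c and W1 as origin, the differences give:
  (-255)·a + (-80)·b = -5.7
  (-285)·a + (-105)·b = -6.6
Eliminate b (×(-105) and ×(-80), subtract): 3975·a = 70.50 → a = ∂h/∂x = +0.01774
Back-substitute: b = ∂h/∂y = +0.01472.
Flow = −∇h = (-0.01774 east, -0.01472 north), which points southwest.

SW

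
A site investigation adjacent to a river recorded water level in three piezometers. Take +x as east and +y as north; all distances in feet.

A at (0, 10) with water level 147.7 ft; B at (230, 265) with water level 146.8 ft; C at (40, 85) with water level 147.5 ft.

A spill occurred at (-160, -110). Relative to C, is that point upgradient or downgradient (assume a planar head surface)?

Differences from A: to B (Δx, Δy, Δh) = (230, 255, -0.9); to C = (40, 75, -0.2).
Solve a·Δx + b·Δy = Δh: det = 230·75 − 40·255 = 7050.
∂h/∂x = [(-0.9)·75 − (-0.2)·255] / 7050 = -0.002340
∂h/∂y = [230·(-0.2) − 40·(-0.9)] / 7050 = -0.001418
Head at (-160, -110) = 147.7 + (-0.002340)·(-160) + (-0.001418)·(-120) = 148.24 ft.
That is higher than the 147.5 ft at C, so the point is upgradient.

upgradient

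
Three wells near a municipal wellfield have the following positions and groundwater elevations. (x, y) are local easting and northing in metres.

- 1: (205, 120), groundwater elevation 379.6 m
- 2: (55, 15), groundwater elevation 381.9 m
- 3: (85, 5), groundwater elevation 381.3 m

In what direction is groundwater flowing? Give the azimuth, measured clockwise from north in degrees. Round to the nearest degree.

104°

Differences from 1: to 2 (Δx, Δy, Δh) = (-150, -105, +2.3); to 3 = (-120, -115, +1.7).
Determinant of the coordinate differences = (-150)·(-115) − (-120)·(-105) = 4650.
∂h/∂x = [(+2.3)·(-115) − (+1.7)·(-105)] / 4650 = -0.01849
∂h/∂y = [(-150)·(+1.7) − (-120)·(+2.3)] / 4650 = +0.004516
Flow direction (−∇h) has components (+0.01849 E, -0.004516 N).
Azimuth = atan2(E, N) = atan2(+0.01849, -0.004516) = 103.7° ≈ 104°.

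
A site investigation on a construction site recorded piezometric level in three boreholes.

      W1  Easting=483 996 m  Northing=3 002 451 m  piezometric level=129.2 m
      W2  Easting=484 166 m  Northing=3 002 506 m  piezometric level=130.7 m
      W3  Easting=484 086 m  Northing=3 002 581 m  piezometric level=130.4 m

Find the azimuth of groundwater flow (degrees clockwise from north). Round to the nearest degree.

Differences from W1: to W2 (Δx, Δy, Δh) = (170, 55, +1.5); to W3 = (90, 130, +1.2).
Solve a·Δx + b·Δy = Δh: det = 170·130 − 90·55 = 17150.
∂h/∂x = [(+1.5)·130 − (+1.2)·55] / 17150 = +0.007522
∂h/∂y = [170·(+1.2) − 90·(+1.5)] / 17150 = +0.004023
Flow direction (−∇h) has components (-0.007522 E, -0.004023 N).
Azimuth = atan2(E, N) = atan2(-0.007522, -0.004023) = 241.9° ≈ 242°.

242°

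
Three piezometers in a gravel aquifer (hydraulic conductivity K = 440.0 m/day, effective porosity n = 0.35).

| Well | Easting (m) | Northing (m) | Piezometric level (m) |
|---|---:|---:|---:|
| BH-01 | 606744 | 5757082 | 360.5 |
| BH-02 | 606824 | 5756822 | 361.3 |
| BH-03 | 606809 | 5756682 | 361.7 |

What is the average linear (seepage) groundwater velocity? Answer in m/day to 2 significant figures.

3.7 m/day

Differences from BH-01: to BH-02 (Δx, Δy, Δh) = (80, -260, +0.8); to BH-03 = (65, -400, +1.2).
Solve a·Δx + b·Δy = Δh: det = 80·(-400) − 65·(-260) = -15100.
∂h/∂x = [(+0.8)·(-400) − (+1.2)·(-260)] / -15100 = +0.0005298
∂h/∂y = [80·(+1.2) − 65·(+0.8)] / -15100 = -0.002914
|∇h| = √(0.0005298² + -0.002914²) = 0.002962
Seepage velocity v = K·i/n = 440.0 × 0.002962 / 0.35 = 3.724 m/day.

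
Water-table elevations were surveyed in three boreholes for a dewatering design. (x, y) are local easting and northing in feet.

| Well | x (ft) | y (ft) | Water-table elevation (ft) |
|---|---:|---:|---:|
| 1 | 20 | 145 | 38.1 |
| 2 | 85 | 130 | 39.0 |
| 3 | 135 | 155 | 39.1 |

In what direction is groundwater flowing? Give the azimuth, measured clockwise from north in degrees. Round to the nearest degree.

With h = a·x + b·y + c and 1 as origin, the differences give:
  65·a + (-15)·b = +0.9
  115·a + 10·b = +1.0
Eliminate b (×10 and ×(-15), subtract): 2375·a = 24.00 → a = ∂h/∂x = +0.01011
Back-substitute: b = ∂h/∂y = -0.01621.
Flow direction (−∇h) has components (-0.01011 E, +0.01621 N).
Azimuth = atan2(E, N) = atan2(-0.01011, +0.01621) = 328.1° ≈ 328°.

328°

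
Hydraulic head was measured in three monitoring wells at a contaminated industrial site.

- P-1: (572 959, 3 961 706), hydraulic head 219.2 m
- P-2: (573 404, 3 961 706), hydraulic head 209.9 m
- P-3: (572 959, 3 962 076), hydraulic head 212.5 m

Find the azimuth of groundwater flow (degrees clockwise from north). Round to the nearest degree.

049°

∂h/∂x = (209.9 − 219.2) / (573404 − 572959) = -0.02090
∂h/∂y = (212.5 − 219.2) / (3962076 − 3961706) = -0.01811
Flow direction (−∇h) has components (+0.02090 E, +0.01811 N).
Azimuth = atan2(E, N) = atan2(+0.02090, +0.01811) = 49.1° ≈ 049°.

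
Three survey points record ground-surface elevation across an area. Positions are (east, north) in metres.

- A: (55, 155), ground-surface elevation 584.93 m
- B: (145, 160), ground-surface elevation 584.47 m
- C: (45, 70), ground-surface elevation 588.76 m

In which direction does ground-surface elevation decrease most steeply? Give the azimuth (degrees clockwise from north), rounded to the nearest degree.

003°

Differences from A: to B (Δx, Δy, Δh) = (90, 5, -0.46); to C = (-10, -85, +3.83).
Determinant of the coordinate differences = 90·(-85) − (-10)·5 = -7600.
∂z/∂x = [(-0.46)·(-85) − (+3.83)·5] / -7600 = -0.002625
∂z/∂y = [90·(+3.83) − (-10)·(-0.46)] / -7600 = -0.04475
Steepest decrease is along −∇f: components (+0.002625 E, +0.04475 N).
Azimuth = atan2(+0.002625, +0.04475) = 3.4° ≈ 003°.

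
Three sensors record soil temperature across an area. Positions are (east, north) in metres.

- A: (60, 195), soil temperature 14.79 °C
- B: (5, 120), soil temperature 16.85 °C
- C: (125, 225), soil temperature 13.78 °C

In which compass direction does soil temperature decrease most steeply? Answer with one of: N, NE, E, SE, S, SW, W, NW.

N

Three-point gradient (reference A): Δ to B = (-55, -75, +2.06), Δ to C = (65, 30, -1.01).
∂T/∂x = -0.004326, ∂T/∂y = -0.02429 (det = 3225).
Steepest decrease is along −∇f = (+0.004326 E, +0.02429 N) → north.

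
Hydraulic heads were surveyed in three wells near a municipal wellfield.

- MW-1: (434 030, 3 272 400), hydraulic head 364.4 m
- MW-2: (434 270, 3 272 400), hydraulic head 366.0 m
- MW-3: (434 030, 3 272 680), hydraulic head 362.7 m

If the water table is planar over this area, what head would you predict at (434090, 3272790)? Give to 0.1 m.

362.4 m

∂h/∂x = (366.0 − 364.4) / (434270 − 434030) = +0.006667
∂h/∂y = (362.7 − 364.4) / (3272680 − 3272400) = -0.006071
h(434090, 3272790) = 364.4 + (+0.006667)·(60) + (-0.006071)·(390) = 364.4 +0.400 -2.368 = 362.432 m.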